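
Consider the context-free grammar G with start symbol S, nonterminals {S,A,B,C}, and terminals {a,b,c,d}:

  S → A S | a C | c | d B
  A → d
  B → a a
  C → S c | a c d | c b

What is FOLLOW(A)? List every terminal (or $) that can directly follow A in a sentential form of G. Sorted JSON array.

FIRST sets, iterate to fixpoint:
[1]
  A via A→d: +{d}
  B via B→a a: +{a}
  C via C→a c d: +{a}
  C via C→c b: +{c}
  S via S→A S: +{d}
  S via S→a C: +{a}
  S via S→c: +{c}
  S: {a,c,d}  A: {d}  B: {a}  C: {a,c}
[2]
  C via C→S c: +{d}
  S: {a,c,d}  A: {d}  B: {a}  C: {a,c,d}
[3] (stable)
  S: {a,c,d}  A: {d}  B: {a}  C: {a,c,d}

FOLLOW sets:
FOLLOW(S) := {$}
pass 1:
  C→S c: FOLLOW(S) ⊇ FIRST(c) = {c}; new: +{c}
  S→A S: FOLLOW(A) ⊇ FIRST(S) = {a,c,d}; new: +{a,c,d}
  S→a C: FOLLOW(C) ⊇ FOLLOW(S) ⊇ {$,c}; new: +{$,c}
  S→d B: FOLLOW(B) ⊇ FOLLOW(S) ⊇ {$,c}; new: +{$,c}
  FOLLOW(S)={$,c}  FOLLOW(A)={a,c,d}  FOLLOW(B)={$,c}  FOLLOW(C)={$,c}
pass 2: (no change)
  FOLLOW(S)={$,c}  FOLLOW(A)={a,c,d}  FOLLOW(B)={$,c}  FOLLOW(C)={$,c}

FOLLOW(A) = ["a", "c", "d"]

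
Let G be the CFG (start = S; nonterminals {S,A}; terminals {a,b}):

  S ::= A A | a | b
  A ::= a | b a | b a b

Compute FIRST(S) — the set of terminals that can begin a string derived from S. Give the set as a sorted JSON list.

FIRST iteration:
pass 1:
  A via A→a: +{a}
  A via A→b a: +{b}
  S via S→A A: +{a,b}
  FIRST[S]={a,b}  FIRST[A]={a,b}
pass 2: (no change)
  FIRST[S]={a,b}  FIRST[A]={a,b}

FIRST(S) = ["a", "b"]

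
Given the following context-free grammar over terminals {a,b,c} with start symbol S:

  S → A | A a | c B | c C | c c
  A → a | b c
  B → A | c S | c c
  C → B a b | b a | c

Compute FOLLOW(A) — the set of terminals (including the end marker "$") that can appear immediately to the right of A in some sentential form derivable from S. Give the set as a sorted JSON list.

FIRST iteration:
[1]
  A via A→a: +{a}
  A via A→b c: +{b}
  B via B→A: +{a,b}
  B via B→c S: +{c}
  C via C→B a b: +{a,b,c}
  S via S→A: +{a,b}
  S via S→c B: +{c}
  S: {a,b,c}  A: {a,b}  B: {a,b,c}  C: {a,b,c}
[2] done
  S: {a,b,c}  A: {a,b}  B: {a,b,c}  C: {a,b,c}

FOLLOW sets:
FOLLOW(S) := {$}
iter 1:
  C→B a b: FOLLOW(B) ⊇ FIRST(a) = {a}; new: +{a}
  S→A: FOLLOW(A) ⊇ FOLLOW(S) ⊇ {$}; new: +{$}
  S→A a: FOLLOW(A) ⊇ FIRST(a) = {a}; new: +{a}
  S→c B: FOLLOW(B) ⊇ FOLLOW(S) ⊇ {$}; new: +{$}
  S→c C: FOLLOW(C) ⊇ FOLLOW(S) ⊇ {$}; new: +{$}
  FOLLOW[S]={$}  FOLLOW[A]={$,a}  FOLLOW[B]={$,a}  FOLLOW[C]={$}
iter 2:
  B→c S: FOLLOW(S) ⊇ FOLLOW(B) ⊇ {$,a}; new: +{a}
  S→c C: FOLLOW(C) ⊇ FOLLOW(S) ⊇ {$,a}; new: +{a}
  FOLLOW[S]={$,a}  FOLLOW[A]={$,a}  FOLLOW[B]={$,a}  FOLLOW[C]={$,a}
iter 3: done
  FOLLOW[S]={$,a}  FOLLOW[A]={$,a}  FOLLOW[B]={$,a}  FOLLOW[C]={$,a}

FOLLOW(A) = ["$", "a"]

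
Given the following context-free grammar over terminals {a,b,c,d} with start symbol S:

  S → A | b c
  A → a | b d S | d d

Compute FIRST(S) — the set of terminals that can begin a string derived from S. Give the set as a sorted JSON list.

FIRST iteration:
[1]
  A via A→a: +{a}
  A via A→b d S: +{b}
  A via A→d d: +{d}
  S via S→A: +{a,b,d}
  FIRST(S)={a,b,d}  FIRST(A)={a,b,d}
[2] done
  FIRST(S)={a,b,d}  FIRST(A)={a,b,d}

FIRST(S) = ["a", "b", "d"]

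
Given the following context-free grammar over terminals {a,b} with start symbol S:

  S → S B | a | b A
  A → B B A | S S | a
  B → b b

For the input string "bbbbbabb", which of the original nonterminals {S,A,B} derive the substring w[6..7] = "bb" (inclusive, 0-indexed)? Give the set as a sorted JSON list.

CNF form of G:
  S -> S B | T0 A | a
  A -> B X1 | S S | a
  B -> T0 T0
  T0 -> b
  X1 -> B A

CYK fill — only the sub-triangle for w[6..7]:
  cell(6,6) b: {T0}  orig:{}
  cell(7,7) b: {T0}  orig:{}
  cell(6,7) bb: {B}

Original NTs in T[6,7] deriving "bb": ["B"]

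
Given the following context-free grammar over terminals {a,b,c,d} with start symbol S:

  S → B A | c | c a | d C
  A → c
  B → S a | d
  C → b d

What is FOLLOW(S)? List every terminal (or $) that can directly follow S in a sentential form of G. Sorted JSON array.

FIRST iteration:
round 1:
  A via A→c: +{c}
  B via B→d: +{d}
  C via C→b d: +{b}
  S via S→B A: +{d}
  S via S→c: +{c}
  FIRST[S]={c,d}  FIRST[A]={c}  FIRST[B]={d}  FIRST[C]={b}
round 2:
  B via B→S a: +{c}
  FIRST[S]={c,d}  FIRST[A]={c}  FIRST[B]={c,d}  FIRST[C]={b}
round 3: — fixpoint
  FIRST[S]={c,d}  FIRST[A]={c}  FIRST[B]={c,d}  FIRST[C]={b}

Compute FOLLOW by fixpoint:
seed FOLLOW(S) with $
round 1:
  B→S a: FOLLOW(S) ⊇ FIRST(a) = {a}; new: +{a}
  S→B A: FOLLOW(B) ⊇ FIRST(A) = {c}; new: +{c}
  S→B A: FOLLOW(A) ⊇ FOLLOW(S) ⊇ {$,a}; new: +{$,a}
  S→d C: FOLLOW(C) ⊇ FOLLOW(S) ⊇ {$,a}; new: +{$,a}
  FOLLOW(S)={$,a}  FOLLOW(A)={$,a}  FOLLOW(B)={c}  FOLLOW(C)={$,a}
round 2: done
  FOLLOW(S)={$,a}  FOLLOW(A)={$,a}  FOLLOW(B)={c}  FOLLOW(C)={$,a}

FOLLOW(S) = ["$", "a"]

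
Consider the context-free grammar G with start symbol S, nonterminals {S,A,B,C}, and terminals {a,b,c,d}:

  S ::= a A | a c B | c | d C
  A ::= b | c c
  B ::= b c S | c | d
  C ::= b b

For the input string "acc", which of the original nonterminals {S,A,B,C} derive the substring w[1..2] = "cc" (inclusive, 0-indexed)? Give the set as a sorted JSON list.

CNF form of G:
  S -> T2 A | T2 X5 | T3 C | c
  A -> T0 T0 | b
  B -> T1 X4 | c | d
  C -> T1 T1
  T0 -> c
  T1 -> b
  T2 -> a
  T3 -> d
  X4 -> T0 S
  X5 -> T0 B

Fill CYK table bottom-up — only the sub-triangle for w[1..2]:
  T[1,1] 'c' = {B,S,T0}  orig:{B,S}
  T[2,2] 'c' = {B,S,T0}  orig:{B,S}
  T[1,2] 'cc' = {A,X4,X5}  orig:{A}

Original NTs in T[1,2] deriving "cc": ["A"]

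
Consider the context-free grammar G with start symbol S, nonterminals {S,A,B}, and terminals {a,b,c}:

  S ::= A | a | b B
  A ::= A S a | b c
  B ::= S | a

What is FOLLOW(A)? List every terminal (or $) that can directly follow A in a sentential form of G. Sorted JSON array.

FIRST sets, iterate to fixpoint:
pass 1:
  A via A→b c: +{b}
  B via B→a: +{a}
  S via S→A: +{b}
  S via S→a: +{a}
  FIRST[S]={a,b}  FIRST[A]={b}  FIRST[B]={a}
pass 2:
  B via B→S: +{b}
  FIRST[S]={a,b}  FIRST[A]={b}  FIRST[B]={a,b}
pass 3: done
  FIRST[S]={a,b}  FIRST[A]={b}  FIRST[B]={a,b}

FOLLOW sets:
seed FOLLOW(S) with $
round 1:
  A→A S a: FOLLOW(A) ⊇ FIRST(S) = {a,b}; new: +{a,b}
  A→A S a: FOLLOW(S) ⊇ FIRST(a) = {a}; new: +{a}
  S→A: FOLLOW(A) ⊇ FOLLOW(S) ⊇ {$,a}; new: +{$}
  S→b B: FOLLOW(B) ⊇ FOLLOW(S) ⊇ {$,a}; new: +{$,a}
  FOLLOW(S)={$,a}  FOLLOW(A)={$,a,b}  FOLLOW(B)={$,a}
round 2: done
  FOLLOW(S)={$,a}  FOLLOW(A)={$,a,b}  FOLLOW(B)={$,a}

FOLLOW(A) = ["$", "a", "b"]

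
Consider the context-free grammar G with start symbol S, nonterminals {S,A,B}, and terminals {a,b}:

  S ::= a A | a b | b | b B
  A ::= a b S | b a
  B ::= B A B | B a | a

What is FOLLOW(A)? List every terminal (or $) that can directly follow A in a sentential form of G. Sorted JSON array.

Compute FIRST by fixpoint:
[1]
  A via A→a b S: +{a}
  A via A→b a: +{b}
  B via B→a: +{a}
  S via S→a A: +{a}
  S via S→b: +{b}
  S: {a,b}  A: {a,b}  B: {a}
[2] — fixpoint
  S: {a,b}  A: {a,b}  B: {a}

FOLLOW iteration:
initialize: $ ∈ FOLLOW(S)
round 1:
  B→B A B: FOLLOW(B) ⊇ FIRST(A) = {a,b}; new: +{a,b}
  B→B A B: FOLLOW(A) ⊇ FIRST(B) = {a}; new: +{a}
  S→a A: FOLLOW(A) ⊇ FOLLOW(S) ⊇ {$}; new: +{$}
  S→b B: FOLLOW(B) ⊇ FOLLOW(S) ⊇ {$}; new: +{$}
  S: {$}  A: {$,a}  B: {$,a,b}
round 2:
  A→a b S: FOLLOW(S) ⊇ FOLLOW(A) ⊇ {$,a}; new: +{a}
  S: {$,a}  A: {$,a}  B: {$,a,b}
round 3: (stable)
  S: {$,a}  A: {$,a}  B: {$,a,b}

FOLLOW(A) = ["$", "a"]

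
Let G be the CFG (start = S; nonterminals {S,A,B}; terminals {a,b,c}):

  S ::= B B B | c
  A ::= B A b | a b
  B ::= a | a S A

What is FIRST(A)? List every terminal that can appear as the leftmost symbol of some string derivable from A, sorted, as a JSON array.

FIRST sets, iterate to fixpoint:
round 1:
  A via A→a b: +{a}
  B via B→a: +{a}
  S via S→B B B: +{a}
  S via S→c: +{c}
  FIRST(S)={a,c}  FIRST(A)={a}  FIRST(B)={a}
round 2: done
  FIRST(S)={a,c}  FIRST(A)={a}  FIRST(B)={a}

FIRST(A) = ["a"]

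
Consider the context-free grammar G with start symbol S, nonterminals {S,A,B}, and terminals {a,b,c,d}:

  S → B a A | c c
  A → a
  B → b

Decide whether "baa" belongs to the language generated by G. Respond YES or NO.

CNF form of G:
  S -> B X2 | T1 T1
  A -> a
  B -> b
  T0 -> a
  T1 -> c
  X2 -> T0 A

CYK fill:
  cell(0,0) b: {B}
  cell(1,1) a: {A,T0}  orig:{A}
  cell(2,2) a: {A,T0}  orig:{A}
  cell(0,1) ba: ∅
  cell(1,2) aa: {X2}  orig:{}
  cell(0,2) baa: {S}

S ∈ T[0,2] ⇒ YES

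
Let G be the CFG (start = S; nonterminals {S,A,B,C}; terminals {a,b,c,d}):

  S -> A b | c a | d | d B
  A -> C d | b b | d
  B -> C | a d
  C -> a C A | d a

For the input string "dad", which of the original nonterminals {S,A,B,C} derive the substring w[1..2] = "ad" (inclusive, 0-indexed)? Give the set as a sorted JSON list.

Convert to CNF:
  S -> A T1 | T0 B | T3 T2 | d
  A -> C T0 | T1 T1 | d
  B -> T0 T2 | T2 T0 | T2 X4
  C -> T0 T2 | T2 X5
  T0 -> d
  T1 -> b
  T2 -> a
  T3 -> c
  X4 -> C A
  X5 -> C A

CYK table (by increasing span), restricted to cells inside w[1..2]:
  T[1,1] 'a' = {T2}  orig:{}
  T[2,2] 'd' = {A,S,T0}  orig:{A,S}
  T[1,2] 'ad' = {B}

Original NTs in T[1,2] deriving "ad": ["B"]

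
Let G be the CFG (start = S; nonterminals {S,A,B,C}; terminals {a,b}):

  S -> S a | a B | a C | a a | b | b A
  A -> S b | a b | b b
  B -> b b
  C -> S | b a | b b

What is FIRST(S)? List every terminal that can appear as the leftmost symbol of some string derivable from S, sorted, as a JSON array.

Compute FIRST by fixpoint:
round 1:
  A via A→a b: +{a}
  A via A→b b: +{b}
  B via B→b b: +{b}
  C via C→b a: +{b}
  S via S→a B: +{a}
  S via S→b: +{b}
  FIRST(S)={a,b}  FIRST(A)={a,b}  FIRST(B)={b}  FIRST(C)={b}
round 2:
  C via C→S: +{a}
  FIRST(S)={a,b}  FIRST(A)={a,b}  FIRST(B)={b}  FIRST(C)={a,b}
round 3: done
  FIRST(S)={a,b}  FIRST(A)={a,b}  FIRST(B)={b}  FIRST(C)={a,b}

FIRST(S) = ["a", "b"]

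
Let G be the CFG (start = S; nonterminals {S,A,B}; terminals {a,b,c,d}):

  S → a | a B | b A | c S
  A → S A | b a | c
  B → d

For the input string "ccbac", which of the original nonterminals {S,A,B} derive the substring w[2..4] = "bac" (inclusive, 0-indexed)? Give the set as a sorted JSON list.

Convert to CNF:
  S -> T0 A | T1 B | T2 S | a
  A -> S A | T0 T1 | c
  B -> d
  T0 -> b
  T1 -> a
  T2 -> c

Fill CYK table bottom-up — only the sub-triangle for w[2..4]:
  [2..2]={T0}  "b"  orig:{}
  [3..3]={S,T1}  "a"  orig:{S}
  [4..4]={A,T2}  "c"  orig:{A}
  [2..3]={A}  "ba"
  [3..4]={A}  "ac"
  [2..4]={S}  "bac"

Original NTs in T[2,4] deriving "bac": ["S"]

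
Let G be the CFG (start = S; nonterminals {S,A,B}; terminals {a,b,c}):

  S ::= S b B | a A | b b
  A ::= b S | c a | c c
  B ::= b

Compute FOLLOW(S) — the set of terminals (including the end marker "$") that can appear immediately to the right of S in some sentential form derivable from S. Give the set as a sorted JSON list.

FIRST iteration:
pass 1:
  A via A→b S: +{b}
  A via A→c a: +{c}
  B via B→b: +{b}
  S via S→a A: +{a}
  S via S→b b: +{b}
  FIRST[S]={a,b}  FIRST[A]={b,c}  FIRST[B]={b}
pass 2: — fixpoint
  FIRST[S]={a,b}  FIRST[A]={b,c}  FIRST[B]={b}

Compute FOLLOW by fixpoint:
seed FOLLOW(S) with $
iter 1:
  S→S b B: FOLLOW(S) ⊇ FIRST(b) = {b}; new: +{b}
  S→S b B: FOLLOW(B) ⊇ FOLLOW(S) ⊇ {$,b}; new: +{$,b}
  S→a A: FOLLOW(A) ⊇ FOLLOW(S) ⊇ {$,b}; new: +{$,b}
  FOLLOW[S]={$,b}  FOLLOW[A]={$,b}  FOLLOW[B]={$,b}
iter 2: done
  FOLLOW[S]={$,b}  FOLLOW[A]={$,b}  FOLLOW[B]={$,b}

FOLLOW(S) = ["$", "b"]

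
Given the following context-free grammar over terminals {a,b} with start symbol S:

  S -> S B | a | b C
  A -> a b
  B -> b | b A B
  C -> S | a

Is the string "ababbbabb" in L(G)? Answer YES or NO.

Convert to CNF:
  S -> S B | T1 C | a
  A -> T0 T1
  B -> T1 X2 | b
  C -> S B | T1 C | a
  T0 -> a
  T1 -> b
  X2 -> A B

CYK fill:
  T[0,0] 'a' = {C,S,T0}  orig:{C,S}
  T[1,1] 'b' = {B,T1}  orig:{B}
  T[2,2] 'a' = {C,S,T0}  orig:{C,S}
  T[3,3] 'b' = {B,T1}  orig:{B}
  T[4,4] 'b' = {B,T1}  orig:{B}
  T[5,5] 'b' = {B,T1}  orig:{B}
  T[6,6] 'a' = {C,S,T0}  orig:{C,S}
  T[7,7] 'b' = {B,T1}  orig:{B}
  T[8,8] 'b' = {B,T1}  orig:{B}
  T[0,1] 'ab' = {A,C,S}
  T[1,2] 'ba' = {C,S}
  T[2,3] 'ab' = {A,C,S}
  T[3,4] 'bb' = ∅
  T[4,5] 'bb' = ∅
  T[5,6] 'ba' = {C,S}
  T[6,7] 'ab' = {A,C,S}
  T[7,8] 'bb' = ∅
  T[0,2] 'aba' = ∅
  T[1,3] 'bab' = {C,S}
  T[2,4] 'abb' = {C,S,X2}  orig:{C,S}
  T[3,5] 'bbb' = ∅
  T[4,6] 'bba' = {C,S}
  T[5,7] 'bab' = {C,S}
  T[6,8] 'abb' = {C,S,X2}  orig:{C,S}
  T[0,3] 'abab' = ∅
  T[1,4] 'babb' = {B,C,S}
  T[2,5] 'abbb' = {C,S}
  T[3,6] 'bbba' = {C,S}
  T[4,7] 'bbab' = {C,S}
  T[5,8] 'babb' = {B,C,S}
  T[0,4] 'ababb' = {C,S}
  T[1,5] 'babbb' = {C,S}
  T[2,6] 'abbba' = ∅
  T[3,7] 'bbbab' = {C,S}
  T[4,8] 'bbabb' = {C,S}
  T[0,5] 'ababbb' = {C,S}
  T[1,6] 'babbba' = ∅
  T[2,7] 'abbbab' = ∅
  T[3,8] 'bbbabb' = {C,S}
  T[0,6] 'ababbba' = ∅
  T[1,7] 'babbbab' = ∅
  T[2,8] 'abbbabb' = {C,S}
  T[0,7] 'ababbbab' = ∅
  T[1,8] 'babbbabb' = {C,S}
  T[0,8] 'ababbbabb' = {C,S}

S ∈ T[0,8] ⇒ YES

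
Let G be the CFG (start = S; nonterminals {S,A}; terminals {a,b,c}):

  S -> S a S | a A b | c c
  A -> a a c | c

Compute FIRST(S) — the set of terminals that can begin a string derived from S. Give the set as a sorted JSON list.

FIRST iteration:
[1]
  A via A→a a c: +{a}
  A via A→c: +{c}
  S via S→a A b: +{a}
  S via S→c c: +{c}
  S: {a,c}  A: {a,c}
[2] (stable)
  S: {a,c}  A: {a,c}

FIRST(S) = ["a", "c"]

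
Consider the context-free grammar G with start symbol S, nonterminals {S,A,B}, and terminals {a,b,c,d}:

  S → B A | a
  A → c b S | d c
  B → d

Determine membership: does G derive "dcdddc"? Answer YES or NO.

Convert to CNF:
  S -> B A | a
  A -> T0 X3 | T2 T0
  B -> d
  T0 -> c
  T1 -> b
  T2 -> d
  X3 -> T1 S

Fill CYK table bottom-up:
  [0..0]={B,T2}  "d"  orig:{B}
  [1..1]={T0}  "c"  orig:{}
  [2..2]={B,T2}  "d"  orig:{B}
  [3..3]={B,T2}  "d"  orig:{B}
  [4..4]={B,T2}  "d"  orig:{B}
  [5..5]={T0}  "c"  orig:{}
  [0..1]={A}  "dc"
  [1..2]=∅  "cd"
  [2..3]=∅  "dd"
  [3..4]=∅  "dd"
  [4..5]={A}  "dc"
  [0..2]=∅  "dcd"
  [1..3]=∅  "cdd"
  [2..4]=∅  "ddd"
  [3..5]={S}  "ddc"
  [0..3]=∅  "dcdd"
  [1..4]=∅  "cddd"
  [2..5]=∅  "dddc"
  [0..4]=∅  "dcddd"
  [1..5]=∅  "cdddc"
  [0..5]=∅  "dcdddc"

S ∉ T[0,5] ⇒ NO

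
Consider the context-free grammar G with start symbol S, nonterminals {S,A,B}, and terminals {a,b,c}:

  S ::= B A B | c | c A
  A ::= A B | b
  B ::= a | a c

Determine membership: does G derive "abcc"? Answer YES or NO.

CNF form of G:
  S -> B X2 | T1 A | c
  A -> A B | b
  B -> T0 T1 | a
  T0 -> a
  T1 -> c
  X2 -> A B

CYK table (by increasing span):
  T[0,0] 'a' = {B,T0}  orig:{B}
  T[1,1] 'b' = {A}
  T[2,2] 'c' = {S,T1}  orig:{S}
  T[3,3] 'c' = {S,T1}  orig:{S}
  T[0,1] 'ab' = ∅
  T[1,2] 'bc' = ∅
  T[2,3] 'cc' = ∅
  T[0,2] 'abc' = ∅
  T[1,3] 'bcc' = ∅
  T[0,3] 'abcc' = ∅

S ∉ T[0,3] ⇒ NO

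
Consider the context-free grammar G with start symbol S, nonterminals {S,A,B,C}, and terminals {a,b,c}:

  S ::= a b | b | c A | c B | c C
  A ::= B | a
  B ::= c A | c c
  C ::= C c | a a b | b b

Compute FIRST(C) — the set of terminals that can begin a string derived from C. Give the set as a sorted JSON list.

FIRST iteration:
[1]
  A via A→a: +{a}
  B via B→c A: +{c}
  C via C→a a b: +{a}
  C via C→b b: +{b}
  S via S→a b: +{a}
  S via S→b: +{b}
  S via S→c A: +{c}
  FIRST(S)={a,b,c}  FIRST(A)={a}  FIRST(B)={c}  FIRST(C)={a,b}
[2]
  A via A→B: +{c}
  FIRST(S)={a,b,c}  FIRST(A)={a,c}  FIRST(B)={c}  FIRST(C)={a,b}
[3] (stable)
  FIRST(S)={a,b,c}  FIRST(A)={a,c}  FIRST(B)={c}  FIRST(C)={a,b}

FIRST(C) = ["a", "b"]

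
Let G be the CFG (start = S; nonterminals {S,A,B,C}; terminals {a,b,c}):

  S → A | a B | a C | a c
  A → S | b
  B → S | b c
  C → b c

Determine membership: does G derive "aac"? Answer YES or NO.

CNF form of G:
  S -> T0 B | T0 C | T0 T1 | b
  A -> T0 B | T0 C | T0 T1 | b
  B -> T0 B | T0 C | T0 T1 | T2 T1 | b
  C -> T2 T1
  T0 -> a
  T1 -> c
  T2 -> b

Fill CYK table bottom-up:
  cell(0,0) a: {T0}  orig:{}
  cell(1,1) a: {T0}  orig:{}
  cell(2,2) c: {T1}  orig:{}
  cell(0,1) aa: ∅
  cell(1,2) ac: {A,B,S}
  cell(0,2) aac: {A,B,S}

S ∈ T[0,2] ⇒ YES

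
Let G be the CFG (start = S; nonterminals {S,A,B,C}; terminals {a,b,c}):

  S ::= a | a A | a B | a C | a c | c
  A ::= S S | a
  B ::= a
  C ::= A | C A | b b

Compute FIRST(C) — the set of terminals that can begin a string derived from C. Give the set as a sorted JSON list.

FIRST iteration:
iter 1:
  A via A→a: +{a}
  B via B→a: +{a}
  C via C→A: +{a}
  C via C→b b: +{b}
  S via S→a: +{a}
  S via S→c: +{c}
  S: {a,c}  A: {a}  B: {a}  C: {a,b}
iter 2:
  A via A→S S: +{c}
  C via C→A: +{c}
  S: {a,c}  A: {a,c}  B: {a}  C: {a,b,c}
iter 3: — fixpoint
  S: {a,c}  A: {a,c}  B: {a}  C: {a,b,c}

FIRST(C) = ["a", "b", "c"]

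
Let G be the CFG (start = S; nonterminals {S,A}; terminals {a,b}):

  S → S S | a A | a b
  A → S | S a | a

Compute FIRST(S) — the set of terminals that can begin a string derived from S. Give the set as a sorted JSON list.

Compute FIRST by fixpoint:
[1]
  A via A→a: +{a}
  S via S→a A: +{a}
  FIRST(S)={a}  FIRST(A)={a}
[2] (stable)
  FIRST(S)={a}  FIRST(A)={a}

FIRST(S) = ["a"]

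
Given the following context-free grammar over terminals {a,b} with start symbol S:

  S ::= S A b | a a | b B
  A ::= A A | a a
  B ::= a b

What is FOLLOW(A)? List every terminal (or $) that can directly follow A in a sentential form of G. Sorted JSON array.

FIRST sets, iterate to fixpoint:
round 1:
  A via A→a a: +{a}
  B via B→a b: +{a}
  S via S→a a: +{a}
  S via S→b B: +{b}
  FIRST[S]={a,b}  FIRST[A]={a}  FIRST[B]={a}
round 2: (stable)
  FIRST[S]={a,b}  FIRST[A]={a}  FIRST[B]={a}

FOLLOW iteration:
seed FOLLOW(S) with $
round 1:
  A→A A: FOLLOW(A) ⊇ FIRST(A) = {a}; new: +{a}
  S→S A b: FOLLOW(S) ⊇ FIRST(A) = {a}; new: +{a}
  S→S A b: FOLLOW(A) ⊇ FIRST(b) = {b}; new: +{b}
  S→b B: FOLLOW(B) ⊇ FOLLOW(S) ⊇ {$,a}; new: +{$,a}
  S: {$,a}  A: {a,b}  B: {$,a}
round 2: (stable)
  S: {$,a}  A: {a,b}  B: {$,a}

FOLLOW(A) = ["a", "b"]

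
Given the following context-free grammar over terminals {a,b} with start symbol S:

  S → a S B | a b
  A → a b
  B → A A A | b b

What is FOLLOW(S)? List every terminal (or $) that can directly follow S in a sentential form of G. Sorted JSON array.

FIRST iteration:
pass 1:
  A via A→a b: +{a}
  B via B→A A A: +{a}
  B via B→b b: +{b}
  S via S→a S B: +{a}
  S: {a}  A: {a}  B: {a,b}
pass 2: — fixpoint
  S: {a}  A: {a}  B: {a,b}

Compute FOLLOW by fixpoint:
initialize: $ ∈ FOLLOW(S)
[1]
  B→A A A: FOLLOW(A) ⊇ FIRST(A) = {a}; new: +{a}
  S→a S B: FOLLOW(S) ⊇ FIRST(B) = {a,b}; new: +{a,b}
  S→a S B: FOLLOW(B) ⊇ FOLLOW(S) ⊇ {$,a,b}; new: +{$,a,b}
  FOLLOW(S)={$,a,b}  FOLLOW(A)={a}  FOLLOW(B)={$,a,b}
[2]
  B→A A A: FOLLOW(A) ⊇ FOLLOW(B) ⊇ {$,a,b}; new: +{$,b}
  FOLLOW(S)={$,a,b}  FOLLOW(A)={$,a,b}  FOLLOW(B)={$,a,b}
[3] (no change)
  FOLLOW(S)={$,a,b}  FOLLOW(A)={$,a,b}  FOLLOW(B)={$,a,b}

FOLLOW(S) = ["$", "a", "b"]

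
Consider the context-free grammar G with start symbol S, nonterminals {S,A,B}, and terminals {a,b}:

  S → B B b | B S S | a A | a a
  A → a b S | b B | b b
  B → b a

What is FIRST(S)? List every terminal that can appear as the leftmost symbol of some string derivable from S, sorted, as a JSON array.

Compute FIRST by fixpoint:
[1]
  A via A→a b S: +{a}
  A via A→b B: +{b}
  B via B→b a: +{b}
  S via S→B B b: +{b}
  S via S→a A: +{a}
  FIRST(S)={a,b}  FIRST(A)={a,b}  FIRST(B)={b}
[2] done
  FIRST(S)={a,b}  FIRST(A)={a,b}  FIRST(B)={b}

FIRST(S) = ["a", "b"]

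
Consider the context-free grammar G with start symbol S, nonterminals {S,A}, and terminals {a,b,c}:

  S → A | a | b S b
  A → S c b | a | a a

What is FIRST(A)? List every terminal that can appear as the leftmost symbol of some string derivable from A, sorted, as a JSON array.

FIRST iteration:
pass 1:
  A via A→a: +{a}
  S via S→A: +{a}
  S via S→b S b: +{b}
  S: {a,b}  A: {a}
pass 2:
  A via A→S c b: +{b}
  S: {a,b}  A: {a,b}
pass 3: — fixpoint
  S: {a,b}  A: {a,b}

FIRST(A) = ["a", "b"]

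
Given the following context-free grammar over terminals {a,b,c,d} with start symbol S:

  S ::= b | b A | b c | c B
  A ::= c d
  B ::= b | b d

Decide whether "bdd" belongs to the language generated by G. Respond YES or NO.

CNF form of G:
  S -> T0 B | T2 A | T2 T0 | b
  A -> T0 T1
  B -> T2 T1 | b
  T0 -> c
  T1 -> d
  T2 -> b

CYK fill:
  T[0,0] 'b' = {B,S,T2}  orig:{B,S}
  T[1,1] 'd' = {T1}  orig:{}
  T[2,2] 'd' = {T1}  orig:{}
  T[0,1] 'bd' = {B}
  T[1,2] 'dd' = ∅
  T[0,2] 'bdd' = ∅

S ∉ T[0,2] ⇒ NO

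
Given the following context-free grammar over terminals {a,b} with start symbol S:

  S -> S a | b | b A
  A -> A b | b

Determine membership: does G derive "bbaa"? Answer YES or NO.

Convert to CNF:
  S -> S T1 | T0 A | b
  A -> A T0 | b
  T0 -> b
  T1 -> a

Fill CYK table bottom-up:
  [0..0]={A,S,T0}  "b"  orig:{A,S}
  [1..1]={A,S,T0}  "b"  orig:{A,S}
  [2..2]={T1}  "a"  orig:{}
  [3..3]={T1}  "a"  orig:{}
  [0..1]={A,S}  "bb"
  [1..2]={S}  "ba"
  [2..3]=∅  "aa"
  [0..2]={S}  "bba"
  [1..3]={S}  "baa"
  [0..3]={S}  "bbaa"

S ∈ T[0,3] ⇒ YES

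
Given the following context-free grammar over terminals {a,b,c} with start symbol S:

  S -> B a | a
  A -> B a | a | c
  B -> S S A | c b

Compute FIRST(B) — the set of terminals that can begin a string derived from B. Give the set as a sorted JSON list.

FIRST sets, iterate to fixpoint:
pass 1:
  A via A→a: +{a}
  A via A→c: +{c}
  B via B→c b: +{c}
  S via S→B a: +{c}
  S via S→a: +{a}
  FIRST(S)={a,c}  FIRST(A)={a,c}  FIRST(B)={c}
pass 2:
  B via B→S S A: +{a}
  FIRST(S)={a,c}  FIRST(A)={a,c}  FIRST(B)={a,c}
pass 3: done
  FIRST(S)={a,c}  FIRST(A)={a,c}  FIRST(B)={a,c}

FIRST(B) = ["a", "c"]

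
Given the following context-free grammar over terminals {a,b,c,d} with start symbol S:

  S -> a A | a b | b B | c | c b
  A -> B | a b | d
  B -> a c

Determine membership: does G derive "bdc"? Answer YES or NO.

Convert to CNF:
  S -> T0 A | T0 T1 | T1 B | T2 T1 | c
  A -> T0 T1 | T0 T2 | d
  B -> T0 T2
  T0 -> a
  T1 -> b
  T2 -> c

CYK fill:
  T[0,0] 'b' = {T1}  orig:{}
  T[1,1] 'd' = {A}
  T[2,2] 'c' = {S,T2}  orig:{S}
  T[0,1] 'bd' = ∅
  T[1,2] 'dc' = ∅
  T[0,2] 'bdc' = ∅

S ∉ T[0,2] ⇒ NO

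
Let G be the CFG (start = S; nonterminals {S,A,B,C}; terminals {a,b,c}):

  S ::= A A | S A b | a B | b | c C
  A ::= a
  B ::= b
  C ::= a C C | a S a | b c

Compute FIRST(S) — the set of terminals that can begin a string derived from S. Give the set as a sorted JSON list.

Compute FIRST by fixpoint:
iter 1:
  A via A→a: +{a}
  B via B→b: +{b}
  C via C→a C C: +{a}
  C via C→b c: +{b}
  S via S→A A: +{a}
  S via S→b: +{b}
  S via S→c C: +{c}
  FIRST[S]={a,b,c}  FIRST[A]={a}  FIRST[B]={b}  FIRST[C]={a,b}
iter 2: done
  FIRST[S]={a,b,c}  FIRST[A]={a}  FIRST[B]={b}  FIRST[C]={a,b}

FIRST(S) = ["a", "b", "c"]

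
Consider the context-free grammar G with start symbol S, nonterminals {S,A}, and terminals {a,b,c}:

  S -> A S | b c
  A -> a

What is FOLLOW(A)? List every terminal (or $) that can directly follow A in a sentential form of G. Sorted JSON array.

Compute FIRST by fixpoint:
[1]
  A via A→a: +{a}
  S via S→A S: +{a}
  S via S→b c: +{b}
  FIRST(S)={a,b}  FIRST(A)={a}
[2] — fixpoint
  FIRST(S)={a,b}  FIRST(A)={a}

FOLLOW iteration:
FOLLOW(S) := {$}
pass 1:
  S→A S: FOLLOW(A) ⊇ FIRST(S) = {a,b}; new: +{a,b}
  S: {$}  A: {a,b}
pass 2: — fixpoint
  S: {$}  A: {a,b}

FOLLOW(A) = ["a", "b"]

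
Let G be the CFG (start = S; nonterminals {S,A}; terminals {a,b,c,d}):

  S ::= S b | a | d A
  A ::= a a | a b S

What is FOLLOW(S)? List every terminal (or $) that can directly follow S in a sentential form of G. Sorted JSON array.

FIRST sets, iterate to fixpoint:
[1]
  A via A→a a: +{a}
  S via S→a: +{a}
  S via S→d A: +{d}
  FIRST[S]={a,d}  FIRST[A]={a}
[2] (stable)
  FIRST[S]={a,d}  FIRST[A]={a}

FOLLOW sets:
initialize: $ ∈ FOLLOW(S)
round 1:
  S→S b: FOLLOW(S) ⊇ FIRST(b) = {b}; new: +{b}
  S→d A: FOLLOW(A) ⊇ FOLLOW(S) ⊇ {$,b}; new: +{$,b}
  FOLLOW[S]={$,b}  FOLLOW[A]={$,b}
round 2: (stable)
  FOLLOW[S]={$,b}  FOLLOW[A]={$,b}

FOLLOW(S) = ["$", "b"]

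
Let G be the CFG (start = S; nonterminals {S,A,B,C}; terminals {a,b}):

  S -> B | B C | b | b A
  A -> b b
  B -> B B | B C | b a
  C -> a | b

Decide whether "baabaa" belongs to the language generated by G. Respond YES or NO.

Convert to CNF:
  S -> B B | B C | T0 A | T0 T1 | b
  A -> T0 T0
  B -> B B | B C | T0 T1
  C -> a | b
  T0 -> b
  T1 -> a

CYK fill:
  cell(0,0) b: {C,S,T0}  orig:{C,S}
  cell(1,1) a: {C,T1}  orig:{C}
  cell(2,2) a: {C,T1}  orig:{C}
  cell(3,3) b: {C,S,T0}  orig:{C,S}
  cell(4,4) a: {C,T1}  orig:{C}
  cell(5,5) a: {C,T1}  orig:{C}
  cell(0,1) ba: {B,S}
  cell(1,2) aa: ∅
  cell(2,3) ab: ∅
  cell(3,4) ba: {B,S}
  cell(4,5) aa: ∅
  cell(0,2) baa: {B,S}
  cell(1,3) aab: ∅
  cell(2,4) aba: ∅
  cell(3,5) baa: {B,S}
  cell(0,3) baab: {B,S}
  cell(1,4) aaba: ∅
  cell(2,5) abaa: ∅
  cell(0,4) baaba: {B,S}
  cell(1,5) aabaa: ∅
  cell(0,5) baabaa: {B,S}

S ∈ T[0,5] ⇒ YES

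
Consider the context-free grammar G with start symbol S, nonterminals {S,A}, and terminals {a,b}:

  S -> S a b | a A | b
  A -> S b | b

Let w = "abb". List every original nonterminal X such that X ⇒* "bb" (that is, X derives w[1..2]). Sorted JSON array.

Convert to CNF:
  S -> S X2 | T1 A | b
  A -> S T0 | b
  T0 -> b
  T1 -> a
  X2 -> T1 T0

CYK fill (cells [i..j] with 1 ≤ i ≤ j ≤ 2 only):
  [1..1]={A,S,T0}  "b"  orig:{A,S}
  [2..2]={A,S,T0}  "b"  orig:{A,S}
  [1..2]={A}  "bb"

Original NTs in T[1,2] deriving "bb": ["A"]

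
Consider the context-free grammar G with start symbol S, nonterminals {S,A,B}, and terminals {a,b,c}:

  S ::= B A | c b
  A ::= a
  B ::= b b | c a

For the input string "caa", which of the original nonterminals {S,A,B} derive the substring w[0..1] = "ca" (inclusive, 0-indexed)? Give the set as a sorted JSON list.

CNF form of G:
  S -> B A | T1 T0
  A -> a
  B -> T0 T0 | T1 T2
  T0 -> b
  T1 -> c
  T2 -> a

Fill CYK table bottom-up, restricted to cells inside w[0..1]:
  cell(0,0) c: {T1}  orig:{}
  cell(1,1) a: {A,T2}  orig:{A}
  cell(0,1) ca: {B}

Original NTs in T[0,1] deriving "ca": ["B"]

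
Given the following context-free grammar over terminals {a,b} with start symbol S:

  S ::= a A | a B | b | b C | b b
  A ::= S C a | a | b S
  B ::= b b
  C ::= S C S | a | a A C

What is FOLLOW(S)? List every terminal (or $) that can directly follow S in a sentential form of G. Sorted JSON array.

FIRST sets, iterate to fixpoint:
iter 1:
  A via A→a: +{a}
  A via A→b S: +{b}
  B via B→b b: +{b}
  C via C→a: +{a}
  S via S→a A: +{a}
  S via S→b: +{b}
  S: {a,b}  A: {a,b}  B: {b}  C: {a}
iter 2:
  C via C→S C S: +{b}
  S: {a,b}  A: {a,b}  B: {b}  C: {a,b}
iter 3: — fixpoint
  S: {a,b}  A: {a,b}  B: {b}  C: {a,b}

Compute FOLLOW by fixpoint:
FOLLOW(S) := {$}
[1]
  A→S C a: FOLLOW(S) ⊇ FIRST(C) = {a,b}; new: +{a,b}
  A→S C a: FOLLOW(C) ⊇ FIRST(a) = {a}; new: +{a}
  C→S C S: FOLLOW(C) ⊇ FIRST(S) = {a,b}; new: +{b}
  C→a A C: FOLLOW(A) ⊇ FIRST(C) = {a,b}; new: +{a,b}
  S→a A: FOLLOW(A) ⊇ FOLLOW(S) ⊇ {$,a,b}; new: +{$}
  S→a B: FOLLOW(B) ⊇ FOLLOW(S) ⊇ {$,a,b}; new: +{$,a,b}
  S→b C: FOLLOW(C) ⊇ FOLLOW(S) ⊇ {$,a,b}; new: +{$}
  S: {$,a,b}  A: {$,a,b}  B: {$,a,b}  C: {$,a,b}
[2] (stable)
  S: {$,a,b}  A: {$,a,b}  B: {$,a,b}  C: {$,a,b}

FOLLOW(S) = ["$", "a", "b"]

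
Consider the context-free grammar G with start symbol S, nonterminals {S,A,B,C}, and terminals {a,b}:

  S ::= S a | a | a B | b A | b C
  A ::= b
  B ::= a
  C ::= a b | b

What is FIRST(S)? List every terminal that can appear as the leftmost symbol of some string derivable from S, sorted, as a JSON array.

FIRST sets, iterate to fixpoint:
iter 1:
  A via A→b: +{b}
  B via B→a: +{a}
  C via C→a b: +{a}
  C via C→b: +{b}
  S via S→a: +{a}
  S via S→b A: +{b}
  S: {a,b}  A: {b}  B: {a}  C: {a,b}
iter 2: done
  S: {a,b}  A: {b}  B: {a}  C: {a,b}

FIRST(S) = ["a", "b"]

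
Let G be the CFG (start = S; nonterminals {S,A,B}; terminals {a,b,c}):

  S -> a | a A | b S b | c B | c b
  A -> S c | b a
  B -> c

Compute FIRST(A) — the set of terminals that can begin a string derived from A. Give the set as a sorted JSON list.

FIRST sets, iterate to fixpoint:
iter 1:
  A via A→b a: +{b}
  B via B→c: +{c}
  S via S→a: +{a}
  S via S→b S b: +{b}
  S via S→c B: +{c}
  FIRST[S]={a,b,c}  FIRST[A]={b}  FIRST[B]={c}
iter 2:
  A via A→S c: +{a,c}
  FIRST[S]={a,b,c}  FIRST[A]={a,b,c}  FIRST[B]={c}
iter 3: (stable)
  FIRST[S]={a,b,c}  FIRST[A]={a,b,c}  FIRST[B]={c}

FIRST(A) = ["a", "b", "c"]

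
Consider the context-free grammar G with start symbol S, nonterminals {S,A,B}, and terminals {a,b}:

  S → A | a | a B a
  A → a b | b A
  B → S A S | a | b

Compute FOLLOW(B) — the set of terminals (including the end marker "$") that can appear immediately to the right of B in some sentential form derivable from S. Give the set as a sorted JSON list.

FIRST iteration:
iter 1:
  A via A→a b: +{a}
  A via A→b A: +{b}
  B via B→a: +{a}
  B via B→b: +{b}
  S via S→A: +{a,b}
  FIRST(S)={a,b}  FIRST(A)={a,b}  FIRST(B)={a,b}
iter 2: (no change)
  FIRST(S)={a,b}  FIRST(A)={a,b}  FIRST(B)={a,b}

FOLLOW iteration:
seed FOLLOW(S) with $
pass 1:
  B→S A S: FOLLOW(S) ⊇ FIRST(A) = {a,b}; new: +{a,b}
  B→S A S: FOLLOW(A) ⊇ FIRST(S) = {a,b}; new: +{a,b}
  S→A: FOLLOW(A) ⊇ FOLLOW(S) ⊇ {$,a,b}; new: +{$}
  S→a B a: FOLLOW(B) ⊇ FIRST(a) = {a}; new: +{a}
  S: {$,a,b}  A: {$,a,b}  B: {a}
pass 2: done
  S: {$,a,b}  A: {$,a,b}  B: {a}

FOLLOW(B) = ["a"]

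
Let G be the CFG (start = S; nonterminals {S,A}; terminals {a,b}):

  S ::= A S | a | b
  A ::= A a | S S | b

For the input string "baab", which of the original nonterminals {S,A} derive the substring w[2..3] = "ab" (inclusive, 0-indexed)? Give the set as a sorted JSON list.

CNF form of G:
  S -> A S | a | b
  A -> A T0 | S S | b
  T0 -> a

CYK fill, restricted to cells inside w[2..3]:
  T[2,2] 'a' = {S,T0}  orig:{S}
  T[3,3] 'b' = {A,S}
  T[2,3] 'ab' = {A}

Original NTs in T[2,3] deriving "ab": ["A"]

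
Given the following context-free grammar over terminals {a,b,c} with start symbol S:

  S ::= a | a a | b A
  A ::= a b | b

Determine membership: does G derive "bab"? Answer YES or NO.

Convert to CNF:
  S -> T0 T0 | T1 A | a
  A -> T0 T1 | b
  T0 -> a
  T1 -> b

Fill CYK table bottom-up:
  [0..0]={A,T1}  "b"  orig:{A}
  [1..1]={S,T0}  "a"  orig:{S}
  [2..2]={A,T1}  "b"  orig:{A}
  [0..1]=∅  "ba"
  [1..2]={A}  "ab"
  [0..2]={S}  "bab"

S ∈ T[0,2] ⇒ YES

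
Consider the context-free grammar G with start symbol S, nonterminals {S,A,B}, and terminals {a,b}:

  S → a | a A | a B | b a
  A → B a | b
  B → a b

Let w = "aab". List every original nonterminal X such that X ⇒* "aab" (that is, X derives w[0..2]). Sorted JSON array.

CNF form of G:
  S -> T0 A | T0 B | T1 T0 | a
  A -> B T0 | b
  B -> T0 T1
  T0 -> a
  T1 -> b

Fill CYK table bottom-up — only the sub-triangle for w[0..2]:
  T[0,0] 'a' = {S,T0}  orig:{S}
  T[1,1] 'a' = {S,T0}  orig:{S}
  T[2,2] 'b' = {A,T1}  orig:{A}
  T[0,1] 'aa' = ∅
  T[1,2] 'ab' = {B,S}
  T[0,2] 'aab' = {S}

Original NTs in T[0,2] deriving "aab": ["S"]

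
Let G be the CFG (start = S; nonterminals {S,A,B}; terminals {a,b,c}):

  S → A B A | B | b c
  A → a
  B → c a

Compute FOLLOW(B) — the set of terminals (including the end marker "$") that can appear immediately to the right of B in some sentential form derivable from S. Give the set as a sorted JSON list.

FIRST sets, iterate to fixpoint:
pass 1:
  A via A→a: +{a}
  B via B→c a: +{c}
  S via S→A B A: +{a}
  S via S→B: +{c}
  S via S→b c: +{b}
  FIRST(S)={a,b,c}  FIRST(A)={a}  FIRST(B)={c}
pass 2: done
  FIRST(S)={a,b,c}  FIRST(A)={a}  FIRST(B)={c}

FOLLOW sets:
FOLLOW(S) := {$}
iter 1:
  S→A B A: FOLLOW(A) ⊇ FIRST(B) = {c}; new: +{c}
  S→A B A: FOLLOW(B) ⊇ FIRST(A) = {a}; new: +{a}
  S→A B A: FOLLOW(A) ⊇ FOLLOW(S) ⊇ {$}; new: +{$}
  S→B: FOLLOW(B) ⊇ FOLLOW(S) ⊇ {$}; new: +{$}
  S: {$}  A: {$,c}  B: {$,a}
iter 2: — fixpoint
  S: {$}  A: {$,c}  B: {$,a}

FOLLOW(B) = ["$", "a"]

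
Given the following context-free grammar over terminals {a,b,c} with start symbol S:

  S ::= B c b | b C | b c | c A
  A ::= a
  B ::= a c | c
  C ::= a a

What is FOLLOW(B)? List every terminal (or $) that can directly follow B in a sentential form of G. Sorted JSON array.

Compute FIRST by fixpoint:
pass 1:
  A via A→a: +{a}
  B via B→a c: +{a}
  B via B→c: +{c}
  C via C→a a: +{a}
  S via S→B c b: +{a,c}
  S via S→b C: +{b}
  FIRST(S)={a,b,c}  FIRST(A)={a}  FIRST(B)={a,c}  FIRST(C)={a}
pass 2: done
  FIRST(S)={a,b,c}  FIRST(A)={a}  FIRST(B)={a,c}  FIRST(C)={a}

FOLLOW sets:
seed FOLLOW(S) with $
pass 1:
  S→B c b: FOLLOW(B) ⊇ FIRST(c) = {c}; new: +{c}
  S→b C: FOLLOW(C) ⊇ FOLLOW(S) ⊇ {$}; new: +{$}
  S→c A: FOLLOW(A) ⊇ FOLLOW(S) ⊇ {$}; new: +{$}
  FOLLOW[S]={$}  FOLLOW[A]={$}  FOLLOW[B]={c}  FOLLOW[C]={$}
pass 2: — fixpoint
  FOLLOW[S]={$}  FOLLOW[A]={$}  FOLLOW[B]={c}  FOLLOW[C]={$}

FOLLOW(B) = ["c"]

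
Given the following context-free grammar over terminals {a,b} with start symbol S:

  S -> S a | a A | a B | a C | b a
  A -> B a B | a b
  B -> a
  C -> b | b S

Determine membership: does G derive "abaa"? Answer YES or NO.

CNF form of G:
  S -> S T0 | T0 A | T0 B | T0 C | T1 T0
  A -> B X2 | T0 T1
  B -> a
  C -> T1 S | b
  T0 -> a
  T1 -> b
  X2 -> T0 B

CYK table (by increasing span):
  T[0,0] 'a' = {B,T0}  orig:{B}
  T[1,1] 'b' = {C,T1}  orig:{C}
  T[2,2] 'a' = {B,T0}  orig:{B}
  T[3,3] 'a' = {B,T0}  orig:{B}
  T[0,1] 'ab' = {A,S}
  T[1,2] 'ba' = {S}
  T[2,3] 'aa' = {S,X2}  orig:{S}
  T[0,2] 'aba' = {S}
  T[1,3] 'baa' = {C,S}
  T[0,3] 'abaa' = {S}

S ∈ T[0,3] ⇒ YES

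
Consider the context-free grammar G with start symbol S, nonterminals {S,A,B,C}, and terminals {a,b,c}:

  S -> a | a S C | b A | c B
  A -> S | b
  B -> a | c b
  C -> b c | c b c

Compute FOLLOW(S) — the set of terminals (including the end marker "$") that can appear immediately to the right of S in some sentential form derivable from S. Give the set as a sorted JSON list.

FIRST iteration:
iter 1:
  A via A→b: +{b}
  B via B→a: +{a}
  B via B→c b: +{c}
  C via C→b c: +{b}
  C via C→c b c: +{c}
  S via S→a: +{a}
  S via S→b A: +{b}
  S via S→c B: +{c}
  S: {a,b,c}  A: {b}  B: {a,c}  C: {b,c}
iter 2:
  A via A→S: +{a,c}
  S: {a,b,c}  A: {a,b,c}  B: {a,c}  C: {b,c}
iter 3: (no change)
  S: {a,b,c}  A: {a,b,c}  B: {a,c}  C: {b,c}

FOLLOW iteration:
initialize: $ ∈ FOLLOW(S)
iter 1:
  S→a S C: FOLLOW(S) ⊇ FIRST(C) = {b,c}; new: +{b,c}
  S→a S C: FOLLOW(C) ⊇ FOLLOW(S) ⊇ {$,b,c}; new: +{$,b,c}
  S→b A: FOLLOW(A) ⊇ FOLLOW(S) ⊇ {$,b,c}; new: +{$,b,c}
  S→c B: FOLLOW(B) ⊇ FOLLOW(S) ⊇ {$,b,c}; new: +{$,b,c}
  S: {$,b,c}  A: {$,b,c}  B: {$,b,c}  C: {$,b,c}
iter 2: (no change)
  S: {$,b,c}  A: {$,b,c}  B: {$,b,c}  C: {$,b,c}

FOLLOW(S) = ["$", "b", "c"]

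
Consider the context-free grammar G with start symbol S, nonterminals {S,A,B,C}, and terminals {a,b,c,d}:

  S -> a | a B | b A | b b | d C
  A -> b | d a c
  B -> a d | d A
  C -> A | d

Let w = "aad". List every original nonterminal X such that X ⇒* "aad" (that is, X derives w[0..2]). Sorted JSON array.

Convert to CNF:
  S -> T0 C | T1 B | T3 A | T3 T3 | a
  A -> T0 X4 | b
  B -> T0 A | T1 T0
  C -> T0 X5 | b | d
  T0 -> d
  T1 -> a
  T2 -> c
  T3 -> b
  X4 -> T1 T2
  X5 -> T1 T2

CYK fill (cells [i..j] with 0 ≤ i ≤ j ≤ 2 only):
  [0..0]={S,T1}  "a"  orig:{S}
  [1..1]={S,T1}  "a"  orig:{S}
  [2..2]={C,T0}  "d"  orig:{C}
  [0..1]=∅  "aa"
  [1..2]={B}  "ad"
  [0..2]={S}  "aad"

Original NTs in T[0,2] deriving "aad": ["S"]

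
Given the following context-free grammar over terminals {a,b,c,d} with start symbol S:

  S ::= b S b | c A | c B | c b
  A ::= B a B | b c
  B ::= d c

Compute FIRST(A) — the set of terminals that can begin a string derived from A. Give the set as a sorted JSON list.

FIRST sets, iterate to fixpoint:
pass 1:
  A via A→b c: +{b}
  B via B→d c: +{d}
  S via S→b S b: +{b}
  S via S→c A: +{c}
  FIRST(S)={b,c}  FIRST(A)={b}  FIRST(B)={d}
pass 2:
  A via A→B a B: +{d}
  FIRST(S)={b,c}  FIRST(A)={b,d}  FIRST(B)={d}
pass 3: — fixpoint
  FIRST(S)={b,c}  FIRST(A)={b,d}  FIRST(B)={d}

FIRST(A) = ["b", "d"]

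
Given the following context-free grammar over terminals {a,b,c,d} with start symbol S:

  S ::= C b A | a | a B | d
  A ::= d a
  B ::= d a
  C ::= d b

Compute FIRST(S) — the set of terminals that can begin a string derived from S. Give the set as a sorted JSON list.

FIRST sets, iterate to fixpoint:
iter 1:
  A via A→d a: +{d}
  B via B→d a: +{d}
  C via C→d b: +{d}
  S via S→C b A: +{d}
  S via S→a: +{a}
  FIRST[S]={a,d}  FIRST[A]={d}  FIRST[B]={d}  FIRST[C]={d}
iter 2: — fixpoint
  FIRST[S]={a,d}  FIRST[A]={d}  FIRST[B]={d}  FIRST[C]={d}

FIRST(S) = ["a", "d"]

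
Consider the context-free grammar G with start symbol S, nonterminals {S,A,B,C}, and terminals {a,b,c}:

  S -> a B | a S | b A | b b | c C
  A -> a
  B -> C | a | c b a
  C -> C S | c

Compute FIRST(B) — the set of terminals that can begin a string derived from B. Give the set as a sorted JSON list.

FIRST iteration:
pass 1:
  A via A→a: +{a}
  B via B→a: +{a}
  B via B→c b a: +{c}
  C via C→c: +{c}
  S via S→a B: +{a}
  S via S→b A: +{b}
  S via S→c C: +{c}
  S: {a,b,c}  A: {a}  B: {a,c}  C: {c}
pass 2: (stable)
  S: {a,b,c}  A: {a}  B: {a,c}  C: {c}

FIRST(B) = ["a", "c"]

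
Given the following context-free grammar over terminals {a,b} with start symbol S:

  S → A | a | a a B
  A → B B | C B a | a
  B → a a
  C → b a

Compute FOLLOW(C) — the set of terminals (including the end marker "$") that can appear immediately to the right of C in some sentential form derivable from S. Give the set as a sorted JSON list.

Compute FIRST by fixpoint:
[1]
  A via A→a: +{a}
  B via B→a a: +{a}
  C via C→b a: +{b}
  S via S→A: +{a}
  S: {a}  A: {a}  B: {a}  C: {b}
[2]
  A via A→C B a: +{b}
  S via S→A: +{b}
  S: {a,b}  A: {a,b}  B: {a}  C: {b}
[3] (no change)
  S: {a,b}  A: {a,b}  B: {a}  C: {b}

Compute FOLLOW by fixpoint:
FOLLOW(S) := {$}
iter 1:
  A→B B: FOLLOW(B) ⊇ FIRST(B) = {a}; new: +{a}
  A→C B a: FOLLOW(C) ⊇ FIRST(B) = {a}; new: +{a}
  S→A: FOLLOW(A) ⊇ FOLLOW(S) ⊇ {$}; new: +{$}
  S→a a B: FOLLOW(B) ⊇ FOLLOW(S) ⊇ {$}; new: +{$}
  FOLLOW[S]={$}  FOLLOW[A]={$}  FOLLOW[B]={$,a}  FOLLOW[C]={a}
iter 2: (no change)
  FOLLOW[S]={$}  FOLLOW[A]={$}  FOLLOW[B]={$,a}  FOLLOW[C]={a}

FOLLOW(C) = ["a"]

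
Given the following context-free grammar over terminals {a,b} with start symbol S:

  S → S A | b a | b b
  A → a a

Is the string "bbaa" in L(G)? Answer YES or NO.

Convert to CNF:
  S -> S A | T1 T0 | T1 T1
  A -> T0 T0
  T0 -> a
  T1 -> b

CYK table (by increasing span):
  T[0,0] 'b' = {T1}  orig:{}
  T[1,1] 'b' = {T1}  orig:{}
  T[2,2] 'a' = {T0}  orig:{}
  T[3,3] 'a' = {T0}  orig:{}
  T[0,1] 'bb' = {S}
  T[1,2] 'ba' = {S}
  T[2,3] 'aa' = {A}
  T[0,2] 'bba' = ∅
  T[1,3] 'baa' = ∅
  T[0,3] 'bbaa' = {S}

S ∈ T[0,3] ⇒ YES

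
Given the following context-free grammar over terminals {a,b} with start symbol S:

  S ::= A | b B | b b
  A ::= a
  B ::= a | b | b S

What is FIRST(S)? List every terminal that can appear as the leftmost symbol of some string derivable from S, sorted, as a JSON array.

FIRST iteration:
iter 1:
  A via A→a: +{a}
  B via B→a: +{a}
  B via B→b: +{b}
  S via S→A: +{a}
  S via S→b B: +{b}
  S: {a,b}  A: {a}  B: {a,b}
iter 2: (no change)
  S: {a,b}  A: {a}  B: {a,b}

FIRST(S) = ["a", "b"]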